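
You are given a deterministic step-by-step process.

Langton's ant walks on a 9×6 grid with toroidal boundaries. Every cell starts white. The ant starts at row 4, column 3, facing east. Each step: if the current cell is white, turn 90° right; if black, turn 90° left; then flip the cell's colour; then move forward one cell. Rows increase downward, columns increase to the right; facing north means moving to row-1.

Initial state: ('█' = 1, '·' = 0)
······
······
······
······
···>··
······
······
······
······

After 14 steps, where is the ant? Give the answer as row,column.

k=0  ······
······
······
······
···>··
······
······
······
······
k=1  ······
······
······
······
···█··
···v··
······
······
······
k=2  ······
······
······
······
···█··
··<█··
······
······
······
k=3  ······
······
······
······
··^█··
··██··
······
······
······
k=4  ······
······
······
······
··█>··
··██··
······
······
······
k=5  ······
······
······
···^··
··█···
··██··
······
······
······
k=6  ······
······
······
···█>·
··█···
··██··
······
······
······
k=7  ······
······
······
···██·
··█·v·
··██··
······
······
······
k=8  ······
······
······
···██·
··█<█·
··██··
······
······
······
k=9  ······
······
······
···^█·
··███·
··██··
······
······
······
k=10  ······
······
······
··<·█·
··███·
··██··
······
······
······
k=11  ······
······
··^···
··█·█·
··███·
··██··
······
······
······
k=12  ······
······
··█>··
··█·█·
··███·
··██··
······
······
······
k=13  ······
······
··██··
··█v█·
··███·
··██··
······
······
······
k=14  ······
······
··██··
··<██·
··███·
··██··
······
······
······

3,2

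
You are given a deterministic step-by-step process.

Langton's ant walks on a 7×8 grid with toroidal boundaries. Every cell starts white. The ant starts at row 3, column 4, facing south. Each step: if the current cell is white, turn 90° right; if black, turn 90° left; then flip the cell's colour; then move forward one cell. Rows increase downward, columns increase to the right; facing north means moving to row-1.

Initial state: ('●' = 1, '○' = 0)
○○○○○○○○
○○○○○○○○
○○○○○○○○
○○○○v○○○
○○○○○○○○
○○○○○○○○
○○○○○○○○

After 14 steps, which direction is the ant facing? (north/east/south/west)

step 0: ○○○○○○○○
○○○○○○○○
○○○○○○○○
○○○○v○○○
○○○○○○○○
○○○○○○○○
○○○○○○○○
step 1: ○○○○○○○○
○○○○○○○○
○○○○○○○○
○○○<●○○○
○○○○○○○○
○○○○○○○○
○○○○○○○○
step 2: ○○○○○○○○
○○○○○○○○
○○○^○○○○
○○○●●○○○
○○○○○○○○
○○○○○○○○
○○○○○○○○
step 3: ○○○○○○○○
○○○○○○○○
○○○●>○○○
○○○●●○○○
○○○○○○○○
○○○○○○○○
○○○○○○○○
step 4: ○○○○○○○○
○○○○○○○○
○○○●●○○○
○○○●v○○○
○○○○○○○○
○○○○○○○○
○○○○○○○○
step 5: ○○○○○○○○
○○○○○○○○
○○○●●○○○
○○○●○>○○
○○○○○○○○
○○○○○○○○
○○○○○○○○
step 6: ○○○○○○○○
○○○○○○○○
○○○●●○○○
○○○●○●○○
○○○○○v○○
○○○○○○○○
○○○○○○○○
step 7: ○○○○○○○○
○○○○○○○○
○○○●●○○○
○○○●○●○○
○○○○<●○○
○○○○○○○○
○○○○○○○○
step 8: ○○○○○○○○
○○○○○○○○
○○○●●○○○
○○○●^●○○
○○○○●●○○
○○○○○○○○
○○○○○○○○
step 9: ○○○○○○○○
○○○○○○○○
○○○●●○○○
○○○●●>○○
○○○○●●○○
○○○○○○○○
○○○○○○○○
step 10: ○○○○○○○○
○○○○○○○○
○○○●●^○○
○○○●●○○○
○○○○●●○○
○○○○○○○○
○○○○○○○○
step 11: ○○○○○○○○
○○○○○○○○
○○○●●●>○
○○○●●○○○
○○○○●●○○
○○○○○○○○
○○○○○○○○
step 12: ○○○○○○○○
○○○○○○○○
○○○●●●●○
○○○●●○v○
○○○○●●○○
○○○○○○○○
○○○○○○○○
step 13: ○○○○○○○○
○○○○○○○○
○○○●●●●○
○○○●●<●○
○○○○●●○○
○○○○○○○○
○○○○○○○○
step 14: ○○○○○○○○
○○○○○○○○
○○○●●^●○
○○○●●●●○
○○○○●●○○
○○○○○○○○
○○○○○○○○

north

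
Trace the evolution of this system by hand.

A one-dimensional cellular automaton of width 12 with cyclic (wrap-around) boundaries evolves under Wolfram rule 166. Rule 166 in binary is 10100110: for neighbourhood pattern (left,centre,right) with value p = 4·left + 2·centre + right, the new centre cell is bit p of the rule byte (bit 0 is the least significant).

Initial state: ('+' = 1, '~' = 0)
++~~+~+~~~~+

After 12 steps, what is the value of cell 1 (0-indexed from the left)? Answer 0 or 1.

0) ++~~+~+~~~~+
1) +~~++++~~~+~
2) +~+~++~~~+++
3) ~+++~~~~+~++
4) +~+~~~~+++~~
5) +++~~~+~+~~+
6) ++~~~++++~+~
7) ~~~~+~++~+++
8) ~~~+++~~+~+~
9) ~~+~+~~++++~
10) ~++++~+~++~~
11) +~++~+++~~~~
12) ++~~+~+~~~~+

1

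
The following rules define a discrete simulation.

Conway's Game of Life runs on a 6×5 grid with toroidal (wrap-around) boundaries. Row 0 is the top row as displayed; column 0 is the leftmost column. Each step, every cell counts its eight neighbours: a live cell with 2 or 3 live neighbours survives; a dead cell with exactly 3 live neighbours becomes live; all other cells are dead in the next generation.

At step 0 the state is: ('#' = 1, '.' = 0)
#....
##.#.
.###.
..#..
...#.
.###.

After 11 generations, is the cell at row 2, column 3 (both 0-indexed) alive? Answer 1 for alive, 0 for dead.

gen 0: #....
##.#.
.###.
..#..
...#.
.###.
gen 1: #..#.
#..#.
#..##
.#...
.#.#.
.####
gen 2: #....
####.
####.
.#.#.
.#.##
.#...
gen 3: #...#
...#.
.....
.....
.#.##
.##.#
gen 4: ###.#
....#
.....
.....
.#.##
.##..
gen 5: ..#.#
.#.##
.....
.....
##.#.
.....
gen 6: #.#.#
#.###
.....
.....
.....
#####
gen 7: .....
#.#..
...##
.....
#####
..#..
gen 8: .#...
...##
...##
.#...
#####
#.#.#
gen 9: .##..
#.###
#.###
.#...
.....
.....
gen 10: ###.#
.....
.....
#####
.....
.....
gen 11: ##...
##...
#####
#####
#####
##...

1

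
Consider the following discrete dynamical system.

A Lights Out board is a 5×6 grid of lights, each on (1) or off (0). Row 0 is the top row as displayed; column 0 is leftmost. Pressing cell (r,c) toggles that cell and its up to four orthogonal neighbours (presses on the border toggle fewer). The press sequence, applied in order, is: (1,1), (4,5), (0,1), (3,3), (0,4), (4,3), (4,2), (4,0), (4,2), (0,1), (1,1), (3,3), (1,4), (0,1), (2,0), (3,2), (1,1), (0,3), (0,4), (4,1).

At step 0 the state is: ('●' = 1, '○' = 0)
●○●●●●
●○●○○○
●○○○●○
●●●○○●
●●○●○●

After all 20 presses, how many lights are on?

[0] ●○●●●●
●○●○○○
●○○○●○
●●●○○●
●●○●○●
[1] ●●●●●●
○●○○○○
●●○○●○
●●●○○●
●●○●○●
[2] ●●●●●●
○●○○○○
●●○○●○
●●●○○○
●●○●●○
[3] ○○○●●●
○○○○○○
●●○○●○
●●●○○○
●●○●●○
[4] ○○○●●●
○○○○○○
●●○●●○
●●○●●○
●●○○●○
[5] ○○○○○○
○○○○●○
●●○●●○
●●○●●○
●●○○●○
[6] ○○○○○○
○○○○●○
●●○●●○
●●○○●○
●●●●○○
[7] ○○○○○○
○○○○●○
●●○●●○
●●●○●○
●○○○○○
[8] ○○○○○○
○○○○●○
●●○●●○
○●●○●○
○●○○○○
[9] ○○○○○○
○○○○●○
●●○●●○
○●○○●○
○○●●○○
[10] ●●●○○○
○●○○●○
●●○●●○
○●○○●○
○○●●○○
[11] ●○●○○○
●○●○●○
●○○●●○
○●○○●○
○○●●○○
[12] ●○●○○○
●○●○●○
●○○○●○
○●●●○○
○○●○○○
[13] ●○●○●○
●○●●○●
●○○○○○
○●●●○○
○○●○○○
[14] ○●○○●○
●●●●○●
●○○○○○
○●●●○○
○○●○○○
[15] ○●○○●○
○●●●○●
○●○○○○
●●●●○○
○○●○○○
[16] ○●○○●○
○●●●○●
○●●○○○
●○○○○○
○○○○○○
[17] ○○○○●○
●○○●○●
○○●○○○
●○○○○○
○○○○○○
[18] ○○●●○○
●○○○○●
○○●○○○
●○○○○○
○○○○○○
[19] ○○●○●●
●○○○●●
○○●○○○
●○○○○○
○○○○○○
[20] ○○●○●●
●○○○●●
○○●○○○
●●○○○○
●●●○○○

12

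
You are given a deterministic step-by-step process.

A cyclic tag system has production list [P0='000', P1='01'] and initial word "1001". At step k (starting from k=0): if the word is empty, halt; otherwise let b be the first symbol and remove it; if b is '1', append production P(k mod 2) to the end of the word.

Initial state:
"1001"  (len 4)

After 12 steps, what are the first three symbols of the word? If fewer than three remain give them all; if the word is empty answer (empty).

gen 0: "1001"  (len 4)
gen 1: "001000"  (len 6)
gen 2: "01000"  (len 5)
gen 3: "1000"  (len 4)
gen 4: "00001"  (len 5)
gen 5: "0001"  (len 4)
gen 6: "001"  (len 3)
gen 7: "01"  (len 2)
gen 8: "1"  (len 1)
gen 9: "000"  (len 3)
gen 10: "00"  (len 2)
gen 11: "0"  (len 1)
gen 12: (halted — word empty)

(empty)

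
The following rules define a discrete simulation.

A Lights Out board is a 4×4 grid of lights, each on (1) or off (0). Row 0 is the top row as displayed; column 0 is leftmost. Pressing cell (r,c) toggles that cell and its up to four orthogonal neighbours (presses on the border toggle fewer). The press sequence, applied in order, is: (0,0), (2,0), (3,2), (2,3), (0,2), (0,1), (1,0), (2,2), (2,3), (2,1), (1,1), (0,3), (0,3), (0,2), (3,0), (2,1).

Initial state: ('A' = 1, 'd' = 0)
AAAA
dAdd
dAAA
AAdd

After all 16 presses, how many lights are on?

6

k=0  AAAA
dAdd
dAAA
AAdd
k=1  ddAA
AAdd
dAAA
AAdd
k=2  ddAA
dAdd
AdAA
dAdd
k=3  ddAA
dAdd
AddA
ddAA
k=4  ddAA
dAdA
AdAd
ddAd
k=5  dAdd
dAAA
AdAd
ddAd
k=6  AdAd
ddAA
AdAd
ddAd
k=7  ddAd
AAAA
ddAd
ddAd
k=8  ddAd
AAdA
dAdA
dddd
k=9  ddAd
AAdd
dAAd
dddA
k=10  ddAd
Addd
Addd
dAdA
k=11  dAAd
dAAd
AAdd
dAdA
k=12  dAdA
dAAA
AAdd
dAdA
k=13  dAAd
dAAd
AAdd
dAdA
k=14  dddA
dAdd
AAdd
dAdA
k=15  dddA
dAdd
dAdd
AddA
k=16  dddA
dddd
AdAd
AAdA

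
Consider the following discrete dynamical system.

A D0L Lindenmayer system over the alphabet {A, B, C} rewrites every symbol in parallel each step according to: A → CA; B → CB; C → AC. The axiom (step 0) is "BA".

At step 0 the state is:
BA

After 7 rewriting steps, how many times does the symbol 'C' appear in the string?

128

[0] BA
[1] CBCA
[2] ACCBACCA
[3] CAACACCBCAACACCA
[4] ACCACAACCAACACCBACCACAACCAACACCA
[5] CAACACCAACCACAACACCACAACCAACACCBCAACACCAACCACAACACCACAACCAACACCA
[6] ACCACAACCAACACCACAACACCAACCACAACCAACACCAACCACAACACCACAACCA…ACCAACACCACAACACCAACCACAACCAACACCAACCACAACACCACAACCAACACCA  (len 128)
[7] CAACACCAACCACAACACCACAACCAACACCAACCACAACCAACACCACAACACCAAC…ACCAACACCACAACACCAACCACAACCAACACCAACCACAACACCACAACCAACACCA  (len 256)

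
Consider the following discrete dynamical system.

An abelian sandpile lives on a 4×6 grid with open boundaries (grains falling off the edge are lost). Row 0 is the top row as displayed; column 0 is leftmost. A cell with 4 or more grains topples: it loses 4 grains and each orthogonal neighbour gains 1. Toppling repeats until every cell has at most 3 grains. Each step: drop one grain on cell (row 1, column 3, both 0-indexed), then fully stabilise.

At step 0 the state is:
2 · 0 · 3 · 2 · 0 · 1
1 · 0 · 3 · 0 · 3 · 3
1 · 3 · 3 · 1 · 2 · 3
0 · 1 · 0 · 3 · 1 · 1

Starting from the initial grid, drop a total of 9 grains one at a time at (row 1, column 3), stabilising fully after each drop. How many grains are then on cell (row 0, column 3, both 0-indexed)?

2

0) 2 · 0 · 3 · 2 · 0 · 1
1 · 0 · 3 · 0 · 3 · 3
1 · 3 · 3 · 1 · 2 · 3
0 · 1 · 0 · 3 · 1 · 1
1) 2 · 0 · 3 · 2 · 0 · 1
1 · 0 · 3 · 1 · 3 · 3
1 · 3 · 3 · 1 · 2 · 3
0 · 1 · 0 · 3 · 1 · 1
2) 2 · 0 · 3 · 2 · 0 · 1
1 · 0 · 3 · 2 · 3 · 3
1 · 3 · 3 · 1 · 2 · 3
0 · 1 · 0 · 3 · 1 · 1
3) 2 · 0 · 3 · 2 · 0 · 1
1 · 0 · 3 · 3 · 3 · 3
1 · 3 · 3 · 1 · 2 · 3
0 · 1 · 0 · 3 · 1 · 1
4) 2 · 1 · 1 · 1 · 2 · 2
1 · 2 · 3 · 0 · 3 · 1
2 · 0 · 2 · 2 · 1 · 1
0 · 2 · 2 · 0 · 3 · 2
5) 2 · 1 · 1 · 1 · 2 · 2
1 · 2 · 3 · 1 · 3 · 1
2 · 0 · 2 · 2 · 1 · 1
0 · 2 · 2 · 0 · 3 · 2
6) 2 · 1 · 1 · 1 · 2 · 2
1 · 2 · 3 · 2 · 3 · 1
2 · 0 · 2 · 2 · 1 · 1
0 · 2 · 2 · 0 · 3 · 2
7) 2 · 1 · 1 · 1 · 2 · 2
1 · 2 · 3 · 3 · 3 · 1
2 · 0 · 2 · 2 · 1 · 1
0 · 2 · 2 · 0 · 3 · 2
8) 2 · 1 · 2 · 2 · 3 · 2
1 · 3 · 0 · 2 · 0 · 2
2 · 0 · 3 · 3 · 2 · 1
0 · 2 · 2 · 0 · 3 · 2
9) 2 · 1 · 2 · 2 · 3 · 2
1 · 3 · 0 · 3 · 0 · 2
2 · 0 · 3 · 3 · 2 · 1
0 · 2 · 2 · 0 · 3 · 2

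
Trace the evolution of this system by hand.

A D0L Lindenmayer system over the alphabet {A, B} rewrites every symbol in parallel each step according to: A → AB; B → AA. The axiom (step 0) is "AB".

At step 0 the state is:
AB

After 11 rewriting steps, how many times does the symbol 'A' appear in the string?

2731

t=0: AB
t=1: ABAA
t=2: ABAAABAB
t=3: ABAAABABABAAABAA
t=4: ABAAABABABAAABAAABAAABABABAAABAB
t=5: ABAAABABABAAABAAABAAABABABAAABABABAAABABABAAABAAABAAABABABAAABAA
t=6: ABAAABABABAAABAAABAAABABABAAABABABAAABABABAAABAAABAAABABAB…ABABAAABAAABAAABABABAAABABABAAABABABAAABAAABAAABABABAAABAB  (len 128)
t=7: ABAAABABABAAABAAABAAABABABAAABABABAAABABABAAABAAABAAABABAB…ABABAAABAAABAAABABABAAABABABAAABABABAAABAAABAAABABABAAABAA  (len 256)
t=8: ABAAABABABAAABAAABAAABABABAAABABABAAABABABAAABAAABAAABABAB…ABABAAABAAABAAABABABAAABABABAAABABABAAABAAABAAABABABAAABAB  (len 512)
t=9: ABAAABABABAAABAAABAAABABABAAABABABAAABABABAAABAAABAAABABAB…ABABAAABAAABAAABABABAAABABABAAABABABAAABAAABAAABABABAAABAA  (len 1024)
t=10: ABAAABABABAAABAAABAAABABABAAABABABAAABABABAAABAAABAAABABAB…ABABAAABAAABAAABABABAAABABABAAABABABAAABAAABAAABABABAAABAB  (len 2048)
t=11: ABAAABABABAAABAAABAAABABABAAABABABAAABABABAAABAAABAAABABAB…ABABAAABAAABAAABABABAAABABABAAABABABAAABAAABAAABABABAAABAA  (len 4096)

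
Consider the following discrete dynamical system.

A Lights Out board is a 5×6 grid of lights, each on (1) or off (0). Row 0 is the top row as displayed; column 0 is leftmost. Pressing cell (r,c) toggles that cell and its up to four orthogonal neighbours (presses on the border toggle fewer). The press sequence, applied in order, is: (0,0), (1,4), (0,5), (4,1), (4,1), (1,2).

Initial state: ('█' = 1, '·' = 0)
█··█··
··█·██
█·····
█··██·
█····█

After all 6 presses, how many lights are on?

gen 0: █··█··
··█·██
█·····
█··██·
█····█
gen 1: ·█·█··
█·█·██
█·····
█··██·
█····█
gen 2: ·█·██·
█·██··
█···█·
█··██·
█····█
gen 3: ·█·█·█
█·██·█
█···█·
█··██·
█····█
gen 4: ·█·█·█
█·██·█
█···█·
██·██·
·██··█
gen 5: ·█·█·█
█·██·█
█···█·
█··██·
█····█
gen 6: ·███·█
██···█
█·█·█·
█··██·
█····█

15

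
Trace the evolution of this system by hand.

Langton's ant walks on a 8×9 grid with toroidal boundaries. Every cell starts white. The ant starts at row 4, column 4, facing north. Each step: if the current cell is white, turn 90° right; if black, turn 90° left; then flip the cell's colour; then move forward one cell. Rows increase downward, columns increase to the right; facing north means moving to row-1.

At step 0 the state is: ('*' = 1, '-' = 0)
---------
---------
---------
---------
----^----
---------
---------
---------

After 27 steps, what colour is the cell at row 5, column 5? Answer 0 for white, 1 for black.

[0] ---------
---------
---------
---------
----^----
---------
---------
---------
[1] ---------
---------
---------
---------
----*>---
---------
---------
---------
[2] ---------
---------
---------
---------
----**---
-----v---
---------
---------
[3] ---------
---------
---------
---------
----**---
----<*---
---------
---------
[4] ---------
---------
---------
---------
----^*---
----**---
---------
---------
[5] ---------
---------
---------
---------
---<-*---
----**---
---------
---------
[6] ---------
---------
---------
---^-----
---*-*---
----**---
---------
---------
[7] ---------
---------
---------
---*>----
---*-*---
----**---
---------
---------
[8] ---------
---------
---------
---**----
---*v*---
----**---
---------
---------
[9] ---------
---------
---------
---**----
---<**---
----**---
---------
---------
[10] ---------
---------
---------
---**----
----**---
---v**---
---------
---------
[11] ---------
---------
---------
---**----
----**---
--<***---
---------
---------
[12] ---------
---------
---------
---**----
--^-**---
--****---
---------
---------
[13] ---------
---------
---------
---**----
--*>**---
--****---
---------
---------
[14] ---------
---------
---------
---**----
--****---
--*v**---
---------
---------
[15] ---------
---------
---------
---**----
--****---
--*->*---
---------
---------
[16] ---------
---------
---------
---**----
--**^*---
--*--*---
---------
---------
[17] ---------
---------
---------
---**----
--*<-*---
--*--*---
---------
---------
[18] ---------
---------
---------
---**----
--*--*---
--*v-*---
---------
---------
[19] ---------
---------
---------
---**----
--*--*---
--<*-*---
---------
---------
[20] ---------
---------
---------
---**----
--*--*---
---*-*---
--v------
---------
[21] ---------
---------
---------
---**----
--*--*---
---*-*---
-<*------
---------
[22] ---------
---------
---------
---**----
--*--*---
-^-*-*---
-**------
---------
[23] ---------
---------
---------
---**----
--*--*---
-*>*-*---
-**------
---------
[24] ---------
---------
---------
---**----
--*--*---
-***-*---
-*v------
---------
[25] ---------
---------
---------
---**----
--*--*---
-***-*---
-*->-----
---------
[26] ---------
---------
---------
---**----
--*--*---
-***-*---
-*-*-----
---v-----
[27] ---------
---------
---------
---**----
--*--*---
-***-*---
-*-*-----
--<*-----

1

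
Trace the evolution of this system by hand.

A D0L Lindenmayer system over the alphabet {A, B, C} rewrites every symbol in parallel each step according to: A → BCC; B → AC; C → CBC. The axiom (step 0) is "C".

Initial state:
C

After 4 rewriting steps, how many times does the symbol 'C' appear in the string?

38

k=0  C
k=1  CBC
k=2  CBCACCBC
k=3  CBCACCBCBCCCBCCBCACCBC
k=4  CBCACCBCBCCCBCCBCACCBCACCBCCBCCBCACCBCCBCACCBCBCCCBCCBCACCBC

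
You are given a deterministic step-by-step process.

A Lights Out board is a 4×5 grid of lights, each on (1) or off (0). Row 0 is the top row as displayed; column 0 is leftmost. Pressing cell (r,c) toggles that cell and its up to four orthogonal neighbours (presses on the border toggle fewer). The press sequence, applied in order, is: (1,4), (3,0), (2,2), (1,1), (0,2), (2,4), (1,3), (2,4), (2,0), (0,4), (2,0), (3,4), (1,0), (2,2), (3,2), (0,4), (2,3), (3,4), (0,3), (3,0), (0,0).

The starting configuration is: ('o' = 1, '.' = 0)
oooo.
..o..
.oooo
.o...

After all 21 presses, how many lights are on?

0) oooo.
..o..
.oooo
.o...
1) ooooo
..ooo
.ooo.
.o...
2) ooooo
..ooo
oooo.
o....
3) ooooo
...oo
o....
o.o..
4) o.ooo
ooooo
oo...
o.o..
5) oo..o
oo.oo
oo...
o.o..
6) oo..o
oo.o.
oo.oo
o.o.o
7) oo.oo
ooo.o
oo..o
o.o.o
8) oo.oo
ooo..
oo.o.
o.o..
9) oo.oo
.oo..
...o.
..o..
10) oo...
.oo.o
...o.
..o..
11) oo...
ooo.o
oo.o.
o.o..
12) oo...
ooo.o
oo.oo
o.ooo
13) .o...
..o.o
.o.oo
o.ooo
14) .o...
....o
..o.o
o..oo
15) .o...
....o
....o
ooo.o
16) .o.oo
.....
....o
ooo.o
17) .o.oo
...o.
..oo.
ooooo
18) .o.oo
...o.
..ooo
ooo..
19) .oo..
.....
..ooo
ooo..
20) .oo..
.....
o.ooo
..o..
21) o.o..
o....
o.ooo
..o..

8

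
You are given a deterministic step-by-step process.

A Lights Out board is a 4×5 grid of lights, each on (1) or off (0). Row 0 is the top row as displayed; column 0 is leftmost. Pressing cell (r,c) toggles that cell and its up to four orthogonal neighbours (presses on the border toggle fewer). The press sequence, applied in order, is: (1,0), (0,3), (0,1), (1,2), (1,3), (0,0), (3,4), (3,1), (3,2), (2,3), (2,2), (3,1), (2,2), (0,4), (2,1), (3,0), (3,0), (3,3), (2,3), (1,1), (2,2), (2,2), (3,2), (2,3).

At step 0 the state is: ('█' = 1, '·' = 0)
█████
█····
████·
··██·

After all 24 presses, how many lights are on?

step 0: █████
█····
████·
··██·
step 1: ·████
·█···
·███·
··██·
step 2: ·█···
·█·█·
·███·
··██·
step 3: █·█··
···█·
·███·
··██·
step 4: █····
·██··
·█·█·
··██·
step 5: █··█·
·█·██
·█···
··██·
step 6: ·█·█·
██·██
·█···
··██·
step 7: ·█·█·
██·██
·█··█
··█·█
step 8: ·█·█·
██·██
····█
██··█
step 9: ·█·█·
██·██
··█·█
█·███
step 10: ·█·█·
██··█
···█·
█·█·█
step 11: ·█·█·
███·█
·██··
█···█
step 12: ·█·█·
███·█
··█··
·██·█
step 13: ·█·█·
██··█
·█·█·
·█··█
step 14: ·█··█
██···
·█·█·
·█··█
step 15: ·█··█
█····
█·██·
····█
step 16: ·█··█
█····
··██·
██··█
step 17: ·█··█
█····
█·██·
····█
step 18: ·█··█
█····
█·█··
··██·
step 19: ·█··█
█··█·
█··██
··█··
step 20: ····█
·███·
██·██
··█··
step 21: ····█
·█·█·
█·█·█
·····
step 22: ····█
·███·
██·██
··█··
step 23: ····█
·███·
█████
·█·█·
step 24: ····█
·██··
██···
·█···

6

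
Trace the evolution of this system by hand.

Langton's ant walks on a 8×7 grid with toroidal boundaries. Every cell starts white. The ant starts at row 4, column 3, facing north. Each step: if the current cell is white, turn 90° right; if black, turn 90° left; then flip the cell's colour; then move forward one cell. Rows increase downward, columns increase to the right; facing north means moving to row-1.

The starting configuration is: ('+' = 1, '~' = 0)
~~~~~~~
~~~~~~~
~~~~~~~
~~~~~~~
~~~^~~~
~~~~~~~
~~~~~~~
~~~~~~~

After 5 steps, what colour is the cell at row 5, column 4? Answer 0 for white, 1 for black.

[0] ~~~~~~~
~~~~~~~
~~~~~~~
~~~~~~~
~~~^~~~
~~~~~~~
~~~~~~~
~~~~~~~
[1] ~~~~~~~
~~~~~~~
~~~~~~~
~~~~~~~
~~~+>~~
~~~~~~~
~~~~~~~
~~~~~~~
[2] ~~~~~~~
~~~~~~~
~~~~~~~
~~~~~~~
~~~++~~
~~~~v~~
~~~~~~~
~~~~~~~
[3] ~~~~~~~
~~~~~~~
~~~~~~~
~~~~~~~
~~~++~~
~~~<+~~
~~~~~~~
~~~~~~~
[4] ~~~~~~~
~~~~~~~
~~~~~~~
~~~~~~~
~~~^+~~
~~~++~~
~~~~~~~
~~~~~~~
[5] ~~~~~~~
~~~~~~~
~~~~~~~
~~~~~~~
~~<~+~~
~~~++~~
~~~~~~~
~~~~~~~

1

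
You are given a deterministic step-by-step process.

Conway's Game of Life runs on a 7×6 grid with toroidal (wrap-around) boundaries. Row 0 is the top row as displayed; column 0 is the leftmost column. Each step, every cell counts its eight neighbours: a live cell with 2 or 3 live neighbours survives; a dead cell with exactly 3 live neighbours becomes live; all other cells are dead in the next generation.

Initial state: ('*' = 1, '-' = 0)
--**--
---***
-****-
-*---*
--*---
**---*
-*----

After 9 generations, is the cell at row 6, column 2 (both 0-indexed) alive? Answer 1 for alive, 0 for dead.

k=0  --**--
---***
-****-
-*---*
--*---
**---*
-*----
k=1  --**--
-*---*
-*----
**--*-
--*--*
***---
-*----
k=2  ***---
**----
-**--*
***--*
--**-*
*-*---
*--*--
k=3  --*--*
-----*
-----*
-----*
---***
*-*-**
*--*-*
k=4  -----*
*---**
*---**
*----*
---*--
-**---
--**--
k=5  *--*-*
------
-*----
*-----
***---
-*----
-***--
k=6  **-**-
*-----
------
*-*---
*-*---
---*--
-*-**-
k=7  **-**-
**---*
-*----
------
--**--
-*-**-
**---*
k=8  ----*-
----**
-*----
--*---
--***-
-*-***
------
k=9  ----**
----**
------
-**---
-*---*
-----*
---*-*

0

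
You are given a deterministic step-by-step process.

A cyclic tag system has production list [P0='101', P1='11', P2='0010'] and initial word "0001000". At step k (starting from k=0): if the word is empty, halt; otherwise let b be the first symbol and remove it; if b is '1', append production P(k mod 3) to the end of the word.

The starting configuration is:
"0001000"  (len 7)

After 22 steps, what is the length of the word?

gen 0: "0001000"  (len 7)
gen 1: "001000"  (len 6)
gen 2: "01000"  (len 5)
gen 3: "1000"  (len 4)
gen 4: "000101"  (len 6)
gen 5: "00101"  (len 5)
gen 6: "0101"  (len 4)
gen 7: "101"  (len 3)
gen 8: "0111"  (len 4)
gen 9: "111"  (len 3)
gen 10: "11101"  (len 5)
gen 11: "110111"  (len 6)
gen 12: "101110010"  (len 9)
gen 13: "01110010101"  (len 11)
gen 14: "1110010101"  (len 10)
gen 15: "1100101010010"  (len 13)
gen 16: "100101010010101"  (len 15)
gen 17: "0010101001010111"  (len 16)
gen 18: "010101001010111"  (len 15)
gen 19: "10101001010111"  (len 14)
gen 20: "010100101011111"  (len 15)
gen 21: "10100101011111"  (len 14)
gen 22: "0100101011111101"  (len 16)

16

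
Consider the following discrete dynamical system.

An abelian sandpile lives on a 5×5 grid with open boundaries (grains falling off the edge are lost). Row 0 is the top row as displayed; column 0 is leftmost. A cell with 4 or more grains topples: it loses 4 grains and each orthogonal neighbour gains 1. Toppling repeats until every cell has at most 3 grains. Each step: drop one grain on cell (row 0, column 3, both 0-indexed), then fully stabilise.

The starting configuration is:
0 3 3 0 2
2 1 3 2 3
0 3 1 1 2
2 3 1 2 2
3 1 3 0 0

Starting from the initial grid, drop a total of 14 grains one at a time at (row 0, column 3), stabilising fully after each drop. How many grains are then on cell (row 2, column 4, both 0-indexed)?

k=0  0 3 3 0 2
2 1 3 2 3
0 3 1 1 2
2 3 1 2 2
3 1 3 0 0
k=1  0 3 3 1 2
2 1 3 2 3
0 3 1 1 2
2 3 1 2 2
3 1 3 0 0
k=2  0 3 3 2 2
2 1 3 2 3
0 3 1 1 2
2 3 1 2 2
3 1 3 0 0
k=3  0 3 3 3 2
2 1 3 2 3
0 3 1 1 2
2 3 1 2 2
3 1 3 0 0
k=4  1 0 2 3 0
2 3 1 1 1
0 3 2 2 3
2 3 1 2 2
3 1 3 0 0
k=5  1 0 3 0 1
2 3 1 2 1
0 3 2 2 3
2 3 1 2 2
3 1 3 0 0
k=6  1 0 3 1 1
2 3 1 2 1
0 3 2 2 3
2 3 1 2 2
3 1 3 0 0
k=7  1 0 3 2 1
2 3 1 2 1
0 3 2 2 3
2 3 1 2 2
3 1 3 0 0
k=8  1 0 3 3 1
2 3 1 2 1
0 3 2 2 3
2 3 1 2 2
3 1 3 0 0
k=9  1 1 0 1 2
2 3 2 3 1
0 3 2 2 3
2 3 1 2 2
3 1 3 0 0
k=10  1 1 0 2 2
2 3 2 3 1
0 3 2 2 3
2 3 1 2 2
3 1 3 0 0
k=11  1 1 0 3 2
2 3 2 3 1
0 3 2 2 3
2 3 1 2 2
3 1 3 0 0
k=12  1 1 1 1 3
2 3 3 0 2
0 3 2 3 3
2 3 1 2 2
3 1 3 0 0
k=13  1 1 1 2 3
2 3 3 0 2
0 3 2 3 3
2 3 1 2 2
3 1 3 0 0
k=14  1 1 1 3 3
2 3 3 0 2
0 3 2 3 3
2 3 1 2 2
3 1 3 0 0

3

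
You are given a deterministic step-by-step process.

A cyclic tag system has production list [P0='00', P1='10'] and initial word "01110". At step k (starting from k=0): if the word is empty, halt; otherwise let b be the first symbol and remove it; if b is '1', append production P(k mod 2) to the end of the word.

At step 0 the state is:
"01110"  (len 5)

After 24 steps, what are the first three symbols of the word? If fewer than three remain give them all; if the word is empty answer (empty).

010

0) "01110"  (len 5)
1) "1110"  (len 4)
2) "11010"  (len 5)
3) "101000"  (len 6)
4) "0100010"  (len 7)
5) "100010"  (len 6)
6) "0001010"  (len 7)
7) "001010"  (len 6)
8) "01010"  (len 5)
9) "1010"  (len 4)
10) "01010"  (len 5)
11) "1010"  (len 4)
12) "01010"  (len 5)
13) "1010"  (len 4)
14) "01010"  (len 5)
15) "1010"  (len 4)
16) "01010"  (len 5)
17) "1010"  (len 4)
18) "01010"  (len 5)
19) "1010"  (len 4)
20) "01010"  (len 5)
21) "1010"  (len 4)
22) "01010"  (len 5)
23) "1010"  (len 4)
24) "01010"  (len 5)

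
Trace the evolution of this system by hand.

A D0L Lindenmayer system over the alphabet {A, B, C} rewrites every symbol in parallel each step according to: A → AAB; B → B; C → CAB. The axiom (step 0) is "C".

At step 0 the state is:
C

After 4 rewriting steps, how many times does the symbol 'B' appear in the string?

15

step 0: C
step 1: CAB
step 2: CABAABB
step 3: CABAABBAABAABBB
step 4: CABAABBAABAABBBAABAABBAABAABBBB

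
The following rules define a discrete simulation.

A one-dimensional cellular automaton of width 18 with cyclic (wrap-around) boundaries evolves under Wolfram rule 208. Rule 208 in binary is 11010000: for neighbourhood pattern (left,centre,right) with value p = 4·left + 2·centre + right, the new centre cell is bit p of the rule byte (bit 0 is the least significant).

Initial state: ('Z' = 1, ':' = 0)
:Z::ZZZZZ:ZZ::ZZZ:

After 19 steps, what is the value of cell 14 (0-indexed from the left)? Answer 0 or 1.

gen 0: :Z::ZZZZZ:ZZ::ZZZ:
gen 1: ::Z::ZZZZ::ZZ::ZZZ
gen 2: Z::Z::ZZZZ::ZZ::ZZ
gen 3: ZZ::Z::ZZZZ::ZZ::Z
gen 4: ZZZ::Z::ZZZZ::ZZ::
gen 5: :ZZZ::Z::ZZZZ::ZZ:
gen 6: ::ZZZ::Z::ZZZZ::ZZ
gen 7: Z::ZZZ::Z::ZZZZ::Z
gen 8: ZZ::ZZZ::Z::ZZZZ::
gen 9: :ZZ::ZZZ::Z::ZZZZ:
gen 10: ::ZZ::ZZZ::Z::ZZZZ
gen 11: Z::ZZ::ZZZ::Z::ZZZ
gen 12: ZZ::ZZ::ZZZ::Z::ZZ
gen 13: ZZZ::ZZ::ZZZ::Z::Z
gen 14: ZZZZ::ZZ::ZZZ::Z::
gen 15: :ZZZZ::ZZ::ZZZ::Z:
gen 16: ::ZZZZ::ZZ::ZZZ::Z
gen 17: Z::ZZZZ::ZZ::ZZZ::
gen 18: :Z::ZZZZ::ZZ::ZZZ:
gen 19: ::Z::ZZZZ::ZZ::ZZZ

0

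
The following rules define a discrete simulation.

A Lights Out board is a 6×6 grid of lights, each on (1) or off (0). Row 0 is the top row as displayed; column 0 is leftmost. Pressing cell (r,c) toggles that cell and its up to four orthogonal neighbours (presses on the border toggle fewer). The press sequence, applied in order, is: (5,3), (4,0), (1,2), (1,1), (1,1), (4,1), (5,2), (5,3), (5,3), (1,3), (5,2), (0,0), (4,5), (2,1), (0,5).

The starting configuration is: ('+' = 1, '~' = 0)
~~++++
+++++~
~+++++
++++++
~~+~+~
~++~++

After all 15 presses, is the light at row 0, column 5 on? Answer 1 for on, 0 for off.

k=0  ~~++++
+++++~
~+++++
++++++
~~+~+~
~++~++
k=1  ~~++++
+++++~
~+++++
++++++
~~+++~
~+~+~+
k=2  ~~++++
+++++~
~+++++
~+++++
+++++~
++~+~+
k=3  ~~~+++
+~~~+~
~+~+++
~+++++
+++++~
++~+~+
k=4  ~+~+++
~++~+~
~~~+++
~+++++
+++++~
++~+~+
k=5  ~~~+++
+~~~+~
~+~+++
~+++++
+++++~
++~+~+
k=6  ~~~+++
+~~~+~
~+~+++
~~++++
~~~++~
+~~+~+
k=7  ~~~+++
+~~~+~
~+~+++
~~++++
~~+++~
+++~~+
k=8  ~~~+++
+~~~+~
~+~+++
~~++++
~~+~+~
++~+++
k=9  ~~~+++
+~~~+~
~+~+++
~~++++
~~+++~
+++~~+
k=10  ~~~~++
+~++~~
~+~~++
~~++++
~~+++~
+++~~+
k=11  ~~~~++
+~++~~
~+~~++
~~++++
~~~++~
+~~+~+
k=12  ++~~++
~~++~~
~+~~++
~~++++
~~~++~
+~~+~+
k=13  ++~~++
~~++~~
~+~~++
~~+++~
~~~+~+
+~~+~~
k=14  ++~~++
~+++~~
+~+~++
~++++~
~~~+~+
+~~+~~
k=15  ++~~~~
~+++~+
+~+~++
~++++~
~~~+~+
+~~+~~

0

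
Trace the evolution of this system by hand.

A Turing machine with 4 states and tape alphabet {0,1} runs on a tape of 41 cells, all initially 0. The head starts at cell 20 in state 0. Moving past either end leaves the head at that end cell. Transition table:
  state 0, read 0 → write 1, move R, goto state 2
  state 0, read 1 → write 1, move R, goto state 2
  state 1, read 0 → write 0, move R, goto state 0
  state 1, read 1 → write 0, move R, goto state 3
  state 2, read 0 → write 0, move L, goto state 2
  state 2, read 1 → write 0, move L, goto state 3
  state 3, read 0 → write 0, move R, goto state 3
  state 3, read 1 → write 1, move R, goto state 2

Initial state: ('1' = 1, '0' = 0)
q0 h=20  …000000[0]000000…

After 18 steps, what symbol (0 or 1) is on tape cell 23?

0

t=0: q0 h=20  …000000[0]000000…
t=1: q2 h=21  …000001[0]000000…
t=2: q2 h=20  …000000[1]000000…
t=3: q3 h=19  …000000[0]000000…
t=4: q3 h=20  …000000[0]000000…
t=5: q3 h=21  …000000[0]000000…
t=6: q3 h=22  …000000[0]000000…
t=7: q3 h=23  …000000[0]000000…
t=8: q3 h=24  …000000[0]000000…
t=9: q3 h=25  …000000[0]000000…
t=10: q3 h=26  …000000[0]000000…
t=11: q3 h=27  …000000[0]000000…
t=12: q3 h=28  …000000[0]000000…
t=13: q3 h=29  …000000[0]000000…
t=14: q3 h=30  …000000[0]000000…
t=15: q3 h=31  …000000[0]000000…
t=16: q3 h=32  …000000[0]000000…
t=17: q3 h=33  …000000[0]000000…
t=18: q3 h=34  …000000[0]000000|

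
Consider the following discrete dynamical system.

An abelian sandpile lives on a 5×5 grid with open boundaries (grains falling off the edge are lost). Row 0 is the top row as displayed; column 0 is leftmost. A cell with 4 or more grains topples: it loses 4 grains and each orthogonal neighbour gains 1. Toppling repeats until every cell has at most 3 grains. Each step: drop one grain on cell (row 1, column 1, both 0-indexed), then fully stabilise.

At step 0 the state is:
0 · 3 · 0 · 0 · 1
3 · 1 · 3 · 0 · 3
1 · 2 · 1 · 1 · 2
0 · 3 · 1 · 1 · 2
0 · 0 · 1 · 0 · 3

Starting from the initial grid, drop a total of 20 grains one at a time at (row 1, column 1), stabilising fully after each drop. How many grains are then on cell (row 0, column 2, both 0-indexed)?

k=0  0 · 3 · 0 · 0 · 1
3 · 1 · 3 · 0 · 3
1 · 2 · 1 · 1 · 2
0 · 3 · 1 · 1 · 2
0 · 0 · 1 · 0 · 3
k=1  0 · 3 · 0 · 0 · 1
3 · 2 · 3 · 0 · 3
1 · 2 · 1 · 1 · 2
0 · 3 · 1 · 1 · 2
0 · 0 · 1 · 0 · 3
k=2  0 · 3 · 0 · 0 · 1
3 · 3 · 3 · 0 · 3
1 · 2 · 1 · 1 · 2
0 · 3 · 1 · 1 · 2
0 · 0 · 1 · 0 · 3
k=3  2 · 0 · 2 · 0 · 1
0 · 3 · 0 · 1 · 3
2 · 3 · 2 · 1 · 2
0 · 3 · 1 · 1 · 2
0 · 0 · 1 · 0 · 3
k=4  2 · 1 · 2 · 0 · 1
1 · 1 · 1 · 1 · 3
3 · 1 · 3 · 1 · 2
1 · 0 · 2 · 1 · 2
0 · 1 · 1 · 0 · 3
k=5  2 · 1 · 2 · 0 · 1
1 · 2 · 1 · 1 · 3
3 · 1 · 3 · 1 · 2
1 · 0 · 2 · 1 · 2
0 · 1 · 1 · 0 · 3
k=6  2 · 1 · 2 · 0 · 1
1 · 3 · 1 · 1 · 3
3 · 1 · 3 · 1 · 2
1 · 0 · 2 · 1 · 2
0 · 1 · 1 · 0 · 3
k=7  2 · 2 · 2 · 0 · 1
2 · 0 · 2 · 1 · 3
3 · 2 · 3 · 1 · 2
1 · 0 · 2 · 1 · 2
0 · 1 · 1 · 0 · 3
k=8  2 · 2 · 2 · 0 · 1
2 · 1 · 2 · 1 · 3
3 · 2 · 3 · 1 · 2
1 · 0 · 2 · 1 · 2
0 · 1 · 1 · 0 · 3
k=9  2 · 2 · 2 · 0 · 1
2 · 2 · 2 · 1 · 3
3 · 2 · 3 · 1 · 2
1 · 0 · 2 · 1 · 2
0 · 1 · 1 · 0 · 3
k=10  2 · 2 · 2 · 0 · 1
2 · 3 · 2 · 1 · 3
3 · 2 · 3 · 1 · 2
1 · 0 · 2 · 1 · 2
0 · 1 · 1 · 0 · 3
k=11  2 · 3 · 2 · 0 · 1
3 · 0 · 3 · 1 · 3
3 · 3 · 3 · 1 · 2
1 · 0 · 2 · 1 · 2
0 · 1 · 1 · 0 · 3
k=12  2 · 3 · 2 · 0 · 1
3 · 1 · 3 · 1 · 3
3 · 3 · 3 · 1 · 2
1 · 0 · 2 · 1 · 2
0 · 1 · 1 · 0 · 3
k=13  2 · 3 · 2 · 0 · 1
3 · 2 · 3 · 1 · 3
3 · 3 · 3 · 1 · 2
1 · 0 · 2 · 1 · 2
0 · 1 · 1 · 0 · 3
k=14  2 · 3 · 2 · 0 · 1
3 · 3 · 3 · 1 · 3
3 · 3 · 3 · 1 · 2
1 · 0 · 2 · 1 · 2
0 · 1 · 1 · 0 · 3
k=15  0 · 3 · 0 · 1 · 1
3 · 0 · 3 · 2 · 3
1 · 3 · 1 · 2 · 2
2 · 1 · 3 · 1 · 2
0 · 1 · 1 · 0 · 3
k=16  0 · 3 · 0 · 1 · 1
3 · 1 · 3 · 2 · 3
1 · 3 · 1 · 2 · 2
2 · 1 · 3 · 1 · 2
0 · 1 · 1 · 0 · 3
k=17  0 · 3 · 0 · 1 · 1
3 · 2 · 3 · 2 · 3
1 · 3 · 1 · 2 · 2
2 · 1 · 3 · 1 · 2
0 · 1 · 1 · 0 · 3
k=18  0 · 3 · 0 · 1 · 1
3 · 3 · 3 · 2 · 3
1 · 3 · 1 · 2 · 2
2 · 1 · 3 · 1 · 2
0 · 1 · 1 · 0 · 3
k=19  2 · 1 · 2 · 1 · 1
1 · 0 · 1 · 3 · 3
3 · 1 · 3 · 2 · 2
2 · 2 · 3 · 1 · 2
0 · 1 · 1 · 0 · 3
k=20  2 · 1 · 2 · 1 · 1
1 · 1 · 1 · 3 · 3
3 · 1 · 3 · 2 · 2
2 · 2 · 3 · 1 · 2
0 · 1 · 1 · 0 · 3

2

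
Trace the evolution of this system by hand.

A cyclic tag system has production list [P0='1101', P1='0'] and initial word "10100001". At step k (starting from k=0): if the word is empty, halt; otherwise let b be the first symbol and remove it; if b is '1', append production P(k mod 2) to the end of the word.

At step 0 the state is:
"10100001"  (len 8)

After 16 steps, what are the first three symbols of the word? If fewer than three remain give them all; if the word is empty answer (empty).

0) "10100001"  (len 8)
1) "01000011101"  (len 11)
2) "1000011101"  (len 10)
3) "0000111011101"  (len 13)
4) "000111011101"  (len 12)
5) "00111011101"  (len 11)
6) "0111011101"  (len 10)
7) "111011101"  (len 9)
8) "110111010"  (len 9)
9) "101110101101"  (len 12)
10) "011101011010"  (len 12)
11) "11101011010"  (len 11)
12) "11010110100"  (len 11)
13) "10101101001101"  (len 14)
14) "01011010011010"  (len 14)
15) "1011010011010"  (len 13)
16) "0110100110100"  (len 13)

011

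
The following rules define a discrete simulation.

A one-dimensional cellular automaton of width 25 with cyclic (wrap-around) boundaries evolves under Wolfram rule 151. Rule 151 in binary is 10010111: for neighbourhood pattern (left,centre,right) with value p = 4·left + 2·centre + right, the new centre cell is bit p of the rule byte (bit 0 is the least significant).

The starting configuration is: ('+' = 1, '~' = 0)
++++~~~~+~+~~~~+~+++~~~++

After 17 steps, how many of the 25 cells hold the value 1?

16

[0] ++++~~~~+~+~~~~+~+++~~~++
[1] +++~+++++~++++++~~+~+++~+
[2] ++~~~+++~~~++++~+++~~+~~~
[3] ~~+++~+~+++~++~~~+~++++++
[4] ++~+~~+~~+~~~~++++~~++++~
[5] ~~~+++++++++++~++~++~++~~
[6] +++~+++++++++~~~~~~~~~~++
[7] ++~~~+++++++~++++++++++~+
[8] +~+++~+++++~~~++++++++~~~
[9] +~~+~~~+++~+++~++++++~+++
[10] ~++++++~+~~~+~~~++++~~~++
[11] ~~++++~~++++++++~++~+++~~
[12] ++~++~++~++++++~~~~~~+~++
[13] +~~~~~~~~~++++~+++++++~~+
[14] ~+++++++++~++~~~+++++~++~
[15] +~+++++++~~~~+++~+++~~~~+
[16] ~~~+++++~++++~+~~~+~++++~
[17] +++~+++~~~++~~+++++~~++~+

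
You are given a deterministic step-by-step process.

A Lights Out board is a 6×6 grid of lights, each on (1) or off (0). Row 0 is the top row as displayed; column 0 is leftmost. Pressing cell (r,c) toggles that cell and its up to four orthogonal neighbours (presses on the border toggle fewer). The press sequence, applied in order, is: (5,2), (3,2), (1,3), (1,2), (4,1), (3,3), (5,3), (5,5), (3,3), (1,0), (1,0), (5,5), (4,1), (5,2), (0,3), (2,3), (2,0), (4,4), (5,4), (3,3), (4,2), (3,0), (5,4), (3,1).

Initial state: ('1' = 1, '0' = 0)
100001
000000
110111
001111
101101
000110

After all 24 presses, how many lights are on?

19

[0] 100001
000000
110111
001111
101101
000110
[1] 100001
000000
110111
001111
100101
011010
[2] 100001
000000
111111
010011
101101
011010
[3] 100101
001110
111011
010011
101101
011010
[4] 101101
010010
110011
010011
101101
011010
[5] 101101
010010
110011
000011
010101
001010
[6] 101101
010010
110111
001101
010001
001010
[7] 101101
010010
110111
001101
010101
000100
[8] 101101
010010
110111
001101
010100
000111
[9] 101101
010010
110011
000011
010000
000111
[10] 001101
100010
010011
000011
010000
000111
[11] 101101
010010
110011
000011
010000
000111
[12] 101101
010010
110011
000011
010001
000100
[13] 101101
010010
110011
010011
101001
010100
[14] 101101
010010
110011
010011
100001
001000
[15] 100011
010110
110011
010011
100001
001000
[16] 100011
010010
111101
010111
100001
001000
[17] 100011
110010
001101
110111
100001
001000
[18] 100011
110010
001101
110101
100110
001010
[19] 100011
110010
001101
110101
100100
001101
[20] 100011
110010
001001
111011
100000
001101
[21] 100011
110010
001001
110011
111100
000101
[22] 100011
110010
101001
000011
011100
000101
[23] 100011
110010
101001
000011
011110
000010
[24] 100011
110010
111001
111011
001110
000010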